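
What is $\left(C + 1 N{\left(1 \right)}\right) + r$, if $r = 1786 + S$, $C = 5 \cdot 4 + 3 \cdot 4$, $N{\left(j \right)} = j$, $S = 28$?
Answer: $1847$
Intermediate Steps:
$C = 32$ ($C = 20 + 12 = 32$)
$r = 1814$ ($r = 1786 + 28 = 1814$)
$\left(C + 1 N{\left(1 \right)}\right) + r = \left(32 + 1 \cdot 1\right) + 1814 = \left(32 + 1\right) + 1814 = 33 + 1814 = 1847$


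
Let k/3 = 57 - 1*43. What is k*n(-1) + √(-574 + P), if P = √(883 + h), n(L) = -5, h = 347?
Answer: -210 + I*√(574 - √1230) ≈ -210.0 + 23.215*I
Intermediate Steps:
k = 42 (k = 3*(57 - 1*43) = 3*(57 - 43) = 3*14 = 42)
P = √1230 (P = √(883 + 347) = √1230 ≈ 35.071)
k*n(-1) + √(-574 + P) = 42*(-5) + √(-574 + √1230) = -210 + √(-574 + √1230)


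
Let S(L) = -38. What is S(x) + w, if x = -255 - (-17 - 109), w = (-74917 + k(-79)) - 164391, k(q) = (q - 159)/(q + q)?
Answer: -18908215/79 ≈ -2.3934e+5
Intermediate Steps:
k(q) = (-159 + q)/(2*q) (k(q) = (-159 + q)/((2*q)) = (-159 + q)*(1/(2*q)) = (-159 + q)/(2*q))
w = -18905213/79 (w = (-74917 + (½)*(-159 - 79)/(-79)) - 164391 = (-74917 + (½)*(-1/79)*(-238)) - 164391 = (-74917 + 119/79) - 164391 = -5918324/79 - 164391 = -18905213/79 ≈ -2.3931e+5)
x = -129 (x = -255 - 1*(-126) = -255 + 126 = -129)
S(x) + w = -38 - 18905213/79 = -18908215/79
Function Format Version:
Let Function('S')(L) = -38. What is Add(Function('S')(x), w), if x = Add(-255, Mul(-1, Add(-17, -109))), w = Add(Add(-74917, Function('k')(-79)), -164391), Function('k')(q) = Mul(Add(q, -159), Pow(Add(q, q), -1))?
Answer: Rational(-18908215, 79) ≈ -2.3934e+5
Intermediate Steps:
Function('k')(q) = Mul(Rational(1, 2), Pow(q, -1), Add(-159, q)) (Function('k')(q) = Mul(Add(-159, q), Pow(Mul(2, q), -1)) = Mul(Add(-159, q), Mul(Rational(1, 2), Pow(q, -1))) = Mul(Rational(1, 2), Pow(q, -1), Add(-159, q)))
w = Rational(-18905213, 79) (w = Add(Add(-74917, Mul(Rational(1, 2), Pow(-79, -1), Add(-159, -79))), -164391) = Add(Add(-74917, Mul(Rational(1, 2), Rational(-1, 79), -238)), -164391) = Add(Add(-74917, Rational(119, 79)), -164391) = Add(Rational(-5918324, 79), -164391) = Rational(-18905213, 79) ≈ -2.3931e+5)
x = -129 (x = Add(-255, Mul(-1, -126)) = Add(-255, 126) = -129)
Add(Function('S')(x), w) = Add(-38, Rational(-18905213, 79)) = Rational(-18908215, 79)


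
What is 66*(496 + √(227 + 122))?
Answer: 32736 + 66*√349 ≈ 33969.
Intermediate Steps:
66*(496 + √(227 + 122)) = 66*(496 + √349) = 32736 + 66*√349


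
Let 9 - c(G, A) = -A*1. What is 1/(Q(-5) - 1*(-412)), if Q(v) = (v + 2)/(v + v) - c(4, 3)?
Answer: 10/4003 ≈ 0.0024981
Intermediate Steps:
c(G, A) = 9 + A (c(G, A) = 9 - (-A) = 9 - (-1)*A = 9 + A)
Q(v) = -12 + (2 + v)/(2*v) (Q(v) = (v + 2)/(v + v) - (9 + 3) = (2 + v)/((2*v)) - 1*12 = (2 + v)*(1/(2*v)) - 12 = (2 + v)/(2*v) - 12 = -12 + (2 + v)/(2*v))
1/(Q(-5) - 1*(-412)) = 1/((-23/2 + 1/(-5)) - 1*(-412)) = 1/((-23/2 - 1/5) + 412) = 1/(-117/10 + 412) = 1/(4003/10) = 10/4003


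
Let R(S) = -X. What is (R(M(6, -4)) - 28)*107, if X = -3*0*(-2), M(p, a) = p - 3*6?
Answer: -2996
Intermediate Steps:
M(p, a) = -18 + p (M(p, a) = p - 18 = -18 + p)
X = 0 (X = 0*(-2) = 0)
R(S) = 0 (R(S) = -1*0 = 0)
(R(M(6, -4)) - 28)*107 = (0 - 28)*107 = -28*107 = -2996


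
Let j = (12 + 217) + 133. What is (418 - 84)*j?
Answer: 120908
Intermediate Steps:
j = 362 (j = 229 + 133 = 362)
(418 - 84)*j = (418 - 84)*362 = 334*362 = 120908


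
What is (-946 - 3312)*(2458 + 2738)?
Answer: -22124568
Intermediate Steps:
(-946 - 3312)*(2458 + 2738) = -4258*5196 = -22124568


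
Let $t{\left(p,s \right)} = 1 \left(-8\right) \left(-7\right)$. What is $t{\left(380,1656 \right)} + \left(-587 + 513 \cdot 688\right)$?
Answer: $352413$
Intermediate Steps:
$t{\left(p,s \right)} = 56$ ($t{\left(p,s \right)} = \left(-8\right) \left(-7\right) = 56$)
$t{\left(380,1656 \right)} + \left(-587 + 513 \cdot 688\right) = 56 + \left(-587 + 513 \cdot 688\right) = 56 + \left(-587 + 352944\right) = 56 + 352357 = 352413$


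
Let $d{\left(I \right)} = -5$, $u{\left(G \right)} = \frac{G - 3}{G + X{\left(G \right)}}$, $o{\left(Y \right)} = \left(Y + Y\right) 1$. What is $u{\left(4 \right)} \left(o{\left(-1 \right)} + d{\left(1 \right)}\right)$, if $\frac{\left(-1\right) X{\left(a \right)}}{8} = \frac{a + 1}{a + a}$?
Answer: $7$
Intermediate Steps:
$o{\left(Y \right)} = 2 Y$ ($o{\left(Y \right)} = 2 Y 1 = 2 Y$)
$X{\left(a \right)} = - \frac{4 \left(1 + a\right)}{a}$ ($X{\left(a \right)} = - 8 \frac{a + 1}{a + a} = - 8 \frac{1 + a}{2 a} = - \frac{4 \left(1 + a\right)}{a}$)
$u{\left(G \right)} = \frac{-3 + G}{-4 + G - \frac{4}{G}}$ ($u{\left(G \right)} = \frac{G - 3}{G - \left(4 + \frac{4}{G}\right)} = \frac{-3 + G}{-4 + G - \frac{4}{G}}$)
$u{\left(4 \right)} \left(o{\left(-1 \right)} + d{\left(1 \right)}\right) = \left(-1\right) 4 \frac{1}{4 - 4 \left(-4 + 4\right)} \left(-3 + 4\right) \left(2 \left(-1\right) - 5\right) = \left(-1\right) 4 \frac{1}{4 - 4 \cdot 0} \cdot 1 \left(-2 - 5\right) = \left(-1\right) 4 \frac{1}{4 + 0} \cdot 1 \left(-7\right) = \left(-1\right) 4 \cdot \frac{1}{4} \cdot 1 \left(-7\right) = \left(-1\right) \left(-7\right) = 7$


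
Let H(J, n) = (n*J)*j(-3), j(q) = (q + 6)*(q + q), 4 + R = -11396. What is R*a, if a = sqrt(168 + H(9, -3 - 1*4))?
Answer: -11400*sqrt(1302) ≈ -4.1135e+5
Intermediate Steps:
R = -11400 (R = -4 - 11396 = -11400)
j(q) = 2*q*(6 + q) (j(q) = (6 + q)*(2*q) = 2*q*(6 + q))
H(J, n) = -18*J*n (H(J, n) = (n*J)*(2*(-3)*(6 - 3)) = (J*n)*(2*(-3)*3) = (J*n)*(-18) = -18*J*n)
a = sqrt(1302) (a = sqrt(168 - 18*9*(-3 - 1*4)) = sqrt(168 - 18*9*(-3 - 4)) = sqrt(168 - 18*9*(-7)) = sqrt(168 + 1134) = sqrt(1302) ≈ 36.083)
R*a = -11400*sqrt(1302)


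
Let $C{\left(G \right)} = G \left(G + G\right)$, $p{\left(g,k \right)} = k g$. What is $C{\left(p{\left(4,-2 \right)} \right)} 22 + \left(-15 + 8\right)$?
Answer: $2809$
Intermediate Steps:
$p{\left(g,k \right)} = g k$
$C{\left(G \right)} = 2 G^{2}$ ($C{\left(G \right)} = G 2 G = 2 G^{2}$)
$C{\left(p{\left(4,-2 \right)} \right)} 22 + \left(-15 + 8\right) = 2 \left(4 \left(-2\right)\right)^{2} \cdot 22 + \left(-15 + 8\right) = 2 \left(-8\right)^{2} \cdot 22 - 7 = 2 \cdot 64 \cdot 22 - 7 = 128 \cdot 22 - 7 = 2816 - 7 = 2809$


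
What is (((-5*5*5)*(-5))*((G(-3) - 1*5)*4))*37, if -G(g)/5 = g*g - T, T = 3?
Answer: -3237500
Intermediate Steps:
G(g) = 15 - 5*g² (G(g) = -5*(g*g - 1*3) = -5*(g² - 3) = -5*(-3 + g²) = 15 - 5*g²)
(((-5*5*5)*(-5))*((G(-3) - 1*5)*4))*37 = (((-5*5*5)*(-5))*(((15 - 5*(-3)²) - 1*5)*4))*37 = ((-25*5*(-5))*(((15 - 5*9) - 5)*4))*37 = ((-125*(-5))*(((15 - 45) - 5)*4))*37 = (625*((-30 - 5)*4))*37 = (625*(-35*4))*37 = (625*(-140))*37 = -87500*37 = -3237500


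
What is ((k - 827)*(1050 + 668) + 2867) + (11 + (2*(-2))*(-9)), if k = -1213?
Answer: -3501806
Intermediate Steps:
((k - 827)*(1050 + 668) + 2867) + (11 + (2*(-2))*(-9)) = ((-1213 - 827)*(1050 + 668) + 2867) + (11 + (2*(-2))*(-9)) = (-2040*1718 + 2867) + (11 - 4*(-9)) = (-3504720 + 2867) + (11 + 36) = -3501853 + 47 = -3501806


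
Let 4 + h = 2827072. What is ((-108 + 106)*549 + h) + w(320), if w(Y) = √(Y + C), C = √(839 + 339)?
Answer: 2825970 + √(320 + √1178) ≈ 2.8260e+6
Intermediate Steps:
h = 2827068 (h = -4 + 2827072 = 2827068)
C = √1178 ≈ 34.322
w(Y) = √(Y + √1178)
((-108 + 106)*549 + h) + w(320) = ((-108 + 106)*549 + 2827068) + √(320 + √1178) = (-2*549 + 2827068) + √(320 + √1178) = (-1098 + 2827068) + √(320 + √1178) = 2825970 + √(320 + √1178)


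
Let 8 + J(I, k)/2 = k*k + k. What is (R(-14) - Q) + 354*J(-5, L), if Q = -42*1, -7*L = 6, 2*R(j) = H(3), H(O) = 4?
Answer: -279628/49 ≈ -5706.7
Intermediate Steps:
R(j) = 2 (R(j) = (½)*4 = 2)
L = -6/7 (L = -⅐*6 = -6/7 ≈ -0.85714)
J(I, k) = -16 + 2*k + 2*k² (J(I, k) = -16 + 2*(k*k + k) = -16 + 2*(k² + k) = -16 + 2*(k + k²) = -16 + (2*k + 2*k²) = -16 + 2*k + 2*k²)
Q = -42
(R(-14) - Q) + 354*J(-5, L) = (2 - 1*(-42)) + 354*(-16 + 2*(-6/7) + 2*(-6/7)²) = (2 + 42) + 354*(-16 - 12/7 + 2*(36/49)) = 44 + 354*(-16 - 12/7 + 72/49) = 44 + 354*(-796/49) = 44 - 281784/49 = -279628/49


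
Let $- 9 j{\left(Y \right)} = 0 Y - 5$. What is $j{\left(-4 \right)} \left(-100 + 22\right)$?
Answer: $- \frac{130}{3} \approx -43.333$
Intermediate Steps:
$j{\left(Y \right)} = \frac{5}{9}$ ($j{\left(Y \right)} = - \frac{0 Y - 5}{9} = - \frac{0 - 5}{9} = \left(- \frac{1}{9}\right) \left(-5\right) = \frac{5}{9}$)
$j{\left(-4 \right)} \left(-100 + 22\right) = \frac{5 \left(-100 + 22\right)}{9} = \frac{5}{9} \left(-78\right) = - \frac{130}{3}$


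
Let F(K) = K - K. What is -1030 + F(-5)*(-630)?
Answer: -1030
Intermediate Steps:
F(K) = 0
-1030 + F(-5)*(-630) = -1030 + 0*(-630) = -1030 + 0 = -1030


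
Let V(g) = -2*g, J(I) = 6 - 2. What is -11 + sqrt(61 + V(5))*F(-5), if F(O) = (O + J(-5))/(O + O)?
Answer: -11 + sqrt(51)/10 ≈ -10.286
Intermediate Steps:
J(I) = 4
F(O) = (4 + O)/(2*O) (F(O) = (O + 4)/(O + O) = (4 + O)/((2*O)) = (4 + O)*(1/(2*O)) = (4 + O)/(2*O))
-11 + sqrt(61 + V(5))*F(-5) = -11 + sqrt(61 - 2*5)*((1/2)*(4 - 5)/(-5)) = -11 + sqrt(61 - 10)*((1/2)*(-1/5)*(-1)) = -11 + sqrt(51)*(1/10) = -11 + sqrt(51)/10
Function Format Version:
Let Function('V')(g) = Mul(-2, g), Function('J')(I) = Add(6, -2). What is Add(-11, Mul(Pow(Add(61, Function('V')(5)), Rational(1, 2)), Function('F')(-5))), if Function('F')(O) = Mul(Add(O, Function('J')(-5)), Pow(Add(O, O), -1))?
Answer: Add(-11, Mul(Rational(1, 10), Pow(51, Rational(1, 2)))) ≈ -10.286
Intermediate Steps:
Function('J')(I) = 4
Function('F')(O) = Mul(Rational(1, 2), Pow(O, -1), Add(4, O)) (Function('F')(O) = Mul(Add(O, 4), Pow(Add(O, O), -1)) = Mul(Add(4, O), Pow(Mul(2, O), -1)) = Mul(Add(4, O), Mul(Rational(1, 2), Pow(O, -1))) = Mul(Rational(1, 2), Pow(O, -1), Add(4, O)))
Add(-11, Mul(Pow(Add(61, Function('V')(5)), Rational(1, 2)), Function('F')(-5))) = Add(-11, Mul(Pow(Add(61, Mul(-2, 5)), Rational(1, 2)), Mul(Rational(1, 2), Pow(-5, -1), Add(4, -5)))) = Add(-11, Mul(Pow(Add(61, -10), Rational(1, 2)), Mul(Rational(1, 2), Rational(-1, 5), -1))) = Add(-11, Mul(Pow(51, Rational(1, 2)), Rational(1, 10))) = Add(-11, Mul(Rational(1, 10), Pow(51, Rational(1, 2))))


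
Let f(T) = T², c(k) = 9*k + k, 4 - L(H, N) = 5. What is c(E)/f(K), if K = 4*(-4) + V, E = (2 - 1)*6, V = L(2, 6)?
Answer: 60/289 ≈ 0.20761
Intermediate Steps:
L(H, N) = -1 (L(H, N) = 4 - 1*5 = 4 - 5 = -1)
V = -1
E = 6 (E = 1*6 = 6)
c(k) = 10*k
K = -17 (K = 4*(-4) - 1 = -16 - 1 = -17)
c(E)/f(K) = (10*6)/((-17)²) = 60/289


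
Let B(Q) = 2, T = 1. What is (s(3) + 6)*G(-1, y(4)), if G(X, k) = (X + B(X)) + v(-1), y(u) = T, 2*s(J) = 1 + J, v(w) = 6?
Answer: 56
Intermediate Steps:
s(J) = ½ + J/2 (s(J) = (1 + J)/2 = ½ + J/2)
y(u) = 1
G(X, k) = 8 + X (G(X, k) = (X + 2) + 6 = (2 + X) + 6 = 8 + X)
(s(3) + 6)*G(-1, y(4)) = ((½ + (½)*3) + 6)*(8 - 1) = ((½ + 3/2) + 6)*7 = (2 + 6)*7 = 8*7 = 56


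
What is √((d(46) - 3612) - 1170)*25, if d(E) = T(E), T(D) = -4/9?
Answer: 25*I*√43042/3 ≈ 1728.9*I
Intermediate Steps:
T(D) = -4/9 (T(D) = -4*⅑ = -4/9)
d(E) = -4/9
√((d(46) - 3612) - 1170)*25 = √((-4/9 - 3612) - 1170)*25 = √(-32512/9 - 1170)*25 = √(-43042/9)*25 = (I*√43042/3)*25 = 25*I*√43042/3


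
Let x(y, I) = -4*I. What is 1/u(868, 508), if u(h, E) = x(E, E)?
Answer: -1/2032 ≈ -0.00049213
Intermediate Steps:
u(h, E) = -4*E
1/u(868, 508) = 1/(-4*508) = 1/(-2032) = -1/2032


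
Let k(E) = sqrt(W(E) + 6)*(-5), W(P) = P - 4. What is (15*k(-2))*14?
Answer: 0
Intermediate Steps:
W(P) = -4 + P
k(E) = -5*sqrt(2 + E) (k(E) = sqrt((-4 + E) + 6)*(-5) = sqrt(2 + E)*(-5) = -5*sqrt(2 + E))
(15*k(-2))*14 = (15*(-5*sqrt(2 - 2)))*14 = (15*(-5*sqrt(0)))*14 = (15*(-5*0))*14 = (15*0)*14 = 0*14 = 0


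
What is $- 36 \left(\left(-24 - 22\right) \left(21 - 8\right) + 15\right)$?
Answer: $20988$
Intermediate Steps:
$- 36 \left(\left(-24 - 22\right) \left(21 - 8\right) + 15\right) = - 36 \left(\left(-46\right) 13 + 15\right) = - 36 \left(-598 + 15\right) = \left(-36\right) \left(-583\right) = 20988$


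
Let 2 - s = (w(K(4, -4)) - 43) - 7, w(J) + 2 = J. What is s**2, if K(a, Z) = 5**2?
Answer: 841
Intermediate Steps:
K(a, Z) = 25
w(J) = -2 + J
s = 29 (s = 2 - (((-2 + 25) - 43) - 7) = 2 - ((23 - 43) - 7) = 2 - (-20 - 7) = 2 - 1*(-27) = 2 + 27 = 29)
s**2 = 29**2 = 841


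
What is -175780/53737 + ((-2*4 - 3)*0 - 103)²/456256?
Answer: -4684151991/1442225216 ≈ -3.2479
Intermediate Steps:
-175780/53737 + ((-2*4 - 3)*0 - 103)²/456256 = -175780*1/53737 + ((-8 - 3)*0 - 103)²*(1/456256) = -10340/3161 + (-11*0 - 103)²*(1/456256) = -10340/3161 + (0 - 103)²*(1/456256) = -10340/3161 + (-103)²*(1/456256) = -10340/3161 + 10609*(1/456256) = -10340/3161 + 10609/456256 = -4684151991/1442225216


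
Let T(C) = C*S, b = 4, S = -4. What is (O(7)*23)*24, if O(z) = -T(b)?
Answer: 8832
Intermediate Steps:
T(C) = -4*C (T(C) = C*(-4) = -4*C)
O(z) = 16 (O(z) = -(-4)*4 = -1*(-16) = 16)
(O(7)*23)*24 = (16*23)*24 = 368*24 = 8832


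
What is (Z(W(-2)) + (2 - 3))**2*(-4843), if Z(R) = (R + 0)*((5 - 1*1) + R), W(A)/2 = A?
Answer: -4843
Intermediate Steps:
W(A) = 2*A
Z(R) = R*(4 + R) (Z(R) = R*((5 - 1) + R) = R*(4 + R))
(Z(W(-2)) + (2 - 3))**2*(-4843) = ((2*(-2))*(4 + 2*(-2)) + (2 - 3))**2*(-4843) = (-4*(4 - 4) - 1)**2*(-4843) = (-4*0 - 1)**2*(-4843) = (0 - 1)**2*(-4843) = (-1)**2*(-4843) = 1*(-4843) = -4843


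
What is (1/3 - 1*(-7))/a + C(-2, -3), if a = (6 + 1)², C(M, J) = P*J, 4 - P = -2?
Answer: -2624/147 ≈ -17.850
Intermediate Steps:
P = 6 (P = 4 - 1*(-2) = 4 + 2 = 6)
C(M, J) = 6*J
a = 49 (a = 7² = 49)
(1/3 - 1*(-7))/a + C(-2, -3) = (1/3 - 1*(-7))/49 + 6*(-3) = (⅓ + 7)/49 - 18 = (1/49)*(22/3) - 18 = 22/147 - 18 = -2624/147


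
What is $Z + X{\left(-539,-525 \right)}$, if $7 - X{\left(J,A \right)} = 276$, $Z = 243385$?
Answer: $243116$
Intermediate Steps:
$X{\left(J,A \right)} = -269$ ($X{\left(J,A \right)} = 7 - 276 = -269$)
$Z + X{\left(-539,-525 \right)} = 243385 - 269 = 243116$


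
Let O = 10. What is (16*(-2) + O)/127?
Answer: -22/127 ≈ -0.17323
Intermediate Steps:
(16*(-2) + O)/127 = (16*(-2) + 10)/127 = (-32 + 10)*(1/127) = -22*1/127 = -22/127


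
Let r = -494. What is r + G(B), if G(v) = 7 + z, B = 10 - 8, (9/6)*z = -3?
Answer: -489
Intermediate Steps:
z = -2 (z = (⅔)*(-3) = -2)
B = 2
G(v) = 5 (G(v) = 7 - 2 = 5)
r + G(B) = -494 + 5 = -489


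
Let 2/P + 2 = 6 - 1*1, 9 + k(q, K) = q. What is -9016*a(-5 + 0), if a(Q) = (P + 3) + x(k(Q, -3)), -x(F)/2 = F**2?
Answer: 10503640/3 ≈ 3.5012e+6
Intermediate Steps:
k(q, K) = -9 + q
P = 2/3 (P = 2/(-2 + (6 - 1*1)) = 2/(-2 + (6 - 1)) = 2/(-2 + 5) = 2/3 ≈ 0.66667)
x(F) = -2*F**2
a(Q) = 11/3 - 2*(-9 + Q)**2 (a(Q) = (2/3 + 3) - 2*(-9 + Q)**2 = 11/3 - 2*(-9 + Q)**2)
-9016*a(-5 + 0) = -9016*(11/3 - 2*(-9 + (-5 + 0))**2) = -9016*(11/3 - 2*(-9 - 5)**2) = -9016*(11/3 - 2*(-14)**2) = -9016*(11/3 - 2*196) = -9016*(11/3 - 392) = -9016*(-1165/3) = 10503640/3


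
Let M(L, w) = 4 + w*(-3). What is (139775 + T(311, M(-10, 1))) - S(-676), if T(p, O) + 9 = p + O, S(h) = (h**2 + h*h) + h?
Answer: -773198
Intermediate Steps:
M(L, w) = 4 - 3*w
S(h) = h + 2*h**2 (S(h) = (h**2 + h**2) + h = 2*h**2 + h = h + 2*h**2)
T(p, O) = -9 + O + p (T(p, O) = -9 + (p + O) = -9 + (O + p) = -9 + O + p)
(139775 + T(311, M(-10, 1))) - S(-676) = (139775 + (-9 + (4 - 3*1) + 311)) - (-676)*(1 + 2*(-676)) = (139775 + (-9 + (4 - 3) + 311)) - (-676)*(1 - 1352) = (139775 + (-9 + 1 + 311)) - (-676)*(-1351) = (139775 + 303) - 1*913276 = 140078 - 913276 = -773198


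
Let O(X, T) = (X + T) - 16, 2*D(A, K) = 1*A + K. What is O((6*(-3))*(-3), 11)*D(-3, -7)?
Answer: -245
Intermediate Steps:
D(A, K) = A/2 + K/2 (D(A, K) = (1*A + K)/2 = (A + K)/2 = A/2 + K/2)
O(X, T) = -16 + T + X (O(X, T) = (T + X) - 16 = -16 + T + X)
O((6*(-3))*(-3), 11)*D(-3, -7) = (-16 + 11 + (6*(-3))*(-3))*((1/2)*(-3) + (1/2)*(-7)) = (-16 + 11 - 18*(-3))*(-3/2 - 7/2) = (-16 + 11 + 54)*(-5) = 49*(-5) = -245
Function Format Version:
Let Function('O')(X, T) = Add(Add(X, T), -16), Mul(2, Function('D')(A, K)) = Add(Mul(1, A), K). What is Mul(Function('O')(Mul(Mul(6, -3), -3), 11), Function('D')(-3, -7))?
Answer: -245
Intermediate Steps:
Function('D')(A, K) = Add(Mul(Rational(1, 2), A), Mul(Rational(1, 2), K)) (Function('D')(A, K) = Mul(Rational(1, 2), Add(Mul(1, A), K)) = Mul(Rational(1, 2), Add(A, K)) = Add(Mul(Rational(1, 2), A), Mul(Rational(1, 2), K)))
Function('O')(X, T) = Add(-16, T, X) (Function('O')(X, T) = Add(Add(T, X), -16) = Add(-16, T, X))
Mul(Function('O')(Mul(Mul(6, -3), -3), 11), Function('D')(-3, -7)) = Mul(Add(-16, 11, Mul(Mul(6, -3), -3)), Add(Mul(Rational(1, 2), -3), Mul(Rational(1, 2), -7))) = Mul(Add(-16, 11, Mul(-18, -3)), Add(Rational(-3, 2), Rational(-7, 2))) = Mul(Add(-16, 11, 54), -5) = Mul(49, -5) = -245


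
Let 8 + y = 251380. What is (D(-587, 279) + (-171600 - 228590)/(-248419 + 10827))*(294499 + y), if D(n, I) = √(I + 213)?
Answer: 109226057745/118796 + 1091742*√123 ≈ 1.3027e+7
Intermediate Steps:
y = 251372 (y = -8 + 251380 = 251372)
D(n, I) = √(213 + I)
(D(-587, 279) + (-171600 - 228590)/(-248419 + 10827))*(294499 + y) = (√(213 + 279) + (-171600 - 228590)/(-248419 + 10827))*(294499 + 251372) = (√492 - 400190/(-237592))*545871 = (2*√123 - 400190*(-1/237592))*545871 = (2*√123 + 200095/118796)*545871 = (200095/118796 + 2*√123)*545871 = 109226057745/118796 + 1091742*√123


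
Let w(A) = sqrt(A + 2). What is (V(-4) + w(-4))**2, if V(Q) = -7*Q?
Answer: (28 + I*sqrt(2))**2 ≈ 782.0 + 79.196*I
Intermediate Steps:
w(A) = sqrt(2 + A)
(V(-4) + w(-4))**2 = (-7*(-4) + sqrt(2 - 4))**2 = (28 + sqrt(-2))**2 = (28 + I*sqrt(2))**2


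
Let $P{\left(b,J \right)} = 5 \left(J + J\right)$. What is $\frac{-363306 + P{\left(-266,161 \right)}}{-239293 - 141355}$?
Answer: $\frac{45212}{47581} \approx 0.95021$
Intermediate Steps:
$P{\left(b,J \right)} = 10 J$ ($P{\left(b,J \right)} = 5 \cdot 2 J = 10 J$)
$\frac{-363306 + P{\left(-266,161 \right)}}{-239293 - 141355} = \frac{-363306 + 10 \cdot 161}{-239293 - 141355} = \frac{-363306 + 1610}{-380648} = \left(-361696\right) \left(- \frac{1}{380648}\right) = \frac{45212}{47581}$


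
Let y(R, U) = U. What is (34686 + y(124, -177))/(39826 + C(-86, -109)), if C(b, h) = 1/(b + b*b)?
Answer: 84086930/97042687 ≈ 0.86649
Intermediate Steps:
C(b, h) = 1/(b + b**2)
(34686 + y(124, -177))/(39826 + C(-86, -109)) = (34686 - 177)/(39826 + 1/((-86)*(1 - 86))) = 34509/(39826 - 1/86/(-85)) = 34509/(39826 - 1/86*(-1/85)) = 34509/(39826 + 1/7310) = 34509/(291128061/7310) = 34509*(7310/291128061) = 84086930/97042687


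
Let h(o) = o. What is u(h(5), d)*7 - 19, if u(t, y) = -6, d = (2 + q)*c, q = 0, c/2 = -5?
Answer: -61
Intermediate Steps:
c = -10 (c = 2*(-5) = -10)
d = -20 (d = (2 + 0)*(-10) = 2*(-10) = -20)
u(h(5), d)*7 - 19 = -6*7 - 19 = -42 - 19 = -61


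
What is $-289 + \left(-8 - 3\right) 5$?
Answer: $-344$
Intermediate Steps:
$-289 + \left(-8 - 3\right) 5 = -289 - 55 = -344$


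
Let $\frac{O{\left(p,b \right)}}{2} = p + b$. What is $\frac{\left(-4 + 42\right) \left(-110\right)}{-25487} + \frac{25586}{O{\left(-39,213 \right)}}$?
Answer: $\frac{29707501}{403158} \approx 73.687$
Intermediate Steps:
$O{\left(p,b \right)} = 2 b + 2 p$ ($O{\left(p,b \right)} = 2 \left(p + b\right) = 2 \left(b + p\right) = 2 b + 2 p$)
$\frac{\left(-4 + 42\right) \left(-110\right)}{-25487} + \frac{25586}{O{\left(-39,213 \right)}} = \frac{\left(-4 + 42\right) \left(-110\right)}{-25487} + \frac{25586}{2 \cdot 213 + 2 \left(-39\right)} = 38 \left(-110\right) \left(- \frac{1}{25487}\right) + \frac{25586}{426 - 78} = \left(-4180\right) \left(- \frac{1}{25487}\right) + \frac{25586}{348} = \frac{380}{2317} + 25586 \cdot \frac{1}{348} = \frac{380}{2317} + \frac{12793}{174} = \frac{29707501}{403158}$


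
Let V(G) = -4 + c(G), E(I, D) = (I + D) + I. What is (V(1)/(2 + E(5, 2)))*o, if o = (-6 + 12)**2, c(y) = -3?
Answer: -18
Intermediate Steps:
E(I, D) = D + 2*I (E(I, D) = (D + I) + I = D + 2*I)
V(G) = -7 (V(G) = -4 - 3 = -7)
o = 36 (o = 6**2 = 36)
(V(1)/(2 + E(5, 2)))*o = -7/(2 + (2 + 2*5))*36 = -7/(2 + (2 + 10))*36 = -7/(2 + 12)*36 = -7/14*36 = -7*1/14*36 = -1/2*36 = -18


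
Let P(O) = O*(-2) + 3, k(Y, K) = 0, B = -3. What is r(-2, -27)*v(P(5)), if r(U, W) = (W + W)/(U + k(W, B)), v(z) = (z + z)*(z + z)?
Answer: 5292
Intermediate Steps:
P(O) = 3 - 2*O (P(O) = -2*O + 3 = 3 - 2*O)
v(z) = 4*z**2 (v(z) = (2*z)*(2*z) = 4*z**2)
r(U, W) = 2*W/U (r(U, W) = (W + W)/(U + 0) = (2*W)/U = 2*W/U)
r(-2, -27)*v(P(5)) = (2*(-27)/(-2))*(4*(3 - 2*5)**2) = (2*(-27)*(-1/2))*(4*(3 - 10)**2) = 27*(4*(-7)**2) = 27*(4*49) = 27*196 = 5292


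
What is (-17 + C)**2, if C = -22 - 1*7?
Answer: 2116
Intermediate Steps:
C = -29 (C = -22 - 7 = -29)
(-17 + C)**2 = (-17 - 29)**2 = (-46)**2 = 2116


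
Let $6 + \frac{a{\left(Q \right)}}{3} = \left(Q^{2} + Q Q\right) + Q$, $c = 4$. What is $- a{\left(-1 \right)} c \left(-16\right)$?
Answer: $-960$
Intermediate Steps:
$a{\left(Q \right)} = -18 + 3 Q + 6 Q^{2}$ ($a{\left(Q \right)} = -18 + 3 \left(\left(Q^{2} + Q Q\right) + Q\right) = -18 + 3 \left(\left(Q^{2} + Q^{2}\right) + Q\right) = -18 + 3 \left(2 Q^{2} + Q\right) = -18 + 3 \left(Q + 2 Q^{2}\right) = -18 + \left(3 Q + 6 Q^{2}\right) = -18 + 3 Q + 6 Q^{2}$)
$- a{\left(-1 \right)} c \left(-16\right) = - (-18 + 3 \left(-1\right) + 6 \left(-1\right)^{2}) 4 \left(-16\right) = - (-18 - 3 + 6 \cdot 1) 4 \left(-16\right) = - (-18 - 3 + 6) 4 \left(-16\right) = \left(-1\right) \left(-15\right) 4 \left(-16\right) = 15 \cdot 4 \left(-16\right) = 60 \left(-16\right) = -960$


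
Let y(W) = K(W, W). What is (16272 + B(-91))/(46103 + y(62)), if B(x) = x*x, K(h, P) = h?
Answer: 24553/46165 ≈ 0.53185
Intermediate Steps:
y(W) = W
B(x) = x²
(16272 + B(-91))/(46103 + y(62)) = (16272 + (-91)²)/(46103 + 62) = (16272 + 8281)/46165 = 24553*(1/46165) = 24553/46165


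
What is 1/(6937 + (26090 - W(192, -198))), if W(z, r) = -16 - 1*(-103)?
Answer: 1/32940 ≈ 3.0358e-5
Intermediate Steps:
W(z, r) = 87 (W(z, r) = -16 + 103 = 87)
1/(6937 + (26090 - W(192, -198))) = 1/(6937 + (26090 - 1*87)) = 1/(6937 + (26090 - 87)) = 1/(6937 + 26003) = 1/32940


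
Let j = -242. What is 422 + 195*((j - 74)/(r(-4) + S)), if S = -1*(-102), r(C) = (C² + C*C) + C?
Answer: -52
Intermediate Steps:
r(C) = C + 2*C² (r(C) = (C² + C²) + C = 2*C² + C = C + 2*C²)
S = 102
422 + 195*((j - 74)/(r(-4) + S)) = 422 + 195*((-242 - 74)/(-4*(1 + 2*(-4)) + 102)) = 422 + 195*(-316/(-4*(1 - 8) + 102)) = 422 + 195*(-316/(-4*(-7) + 102)) = 422 + 195*(-316/(28 + 102)) = 422 + 195*(-316/130) = 422 + 195*(-316*1/130) = 422 + 195*(-158/65) = 422 - 474 = -52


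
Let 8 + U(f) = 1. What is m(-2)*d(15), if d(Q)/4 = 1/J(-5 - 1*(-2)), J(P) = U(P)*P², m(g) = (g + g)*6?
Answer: 32/21 ≈ 1.5238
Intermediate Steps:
U(f) = -7 (U(f) = -8 + 1 = -7)
m(g) = 12*g (m(g) = (2*g)*6 = 12*g)
J(P) = -7*P²
d(Q) = -4/63 (d(Q) = 4/((-7*(-5 - 1*(-2))²)) = 4/((-7*(-5 + 2)²)) = 4/((-7*(-3)²)) = 4/((-7*9)) = 4/(-63) = 4*(-1/63) = -4/63)
m(-2)*d(15) = (12*(-2))*(-4/63) = -24*(-4/63) = 32/21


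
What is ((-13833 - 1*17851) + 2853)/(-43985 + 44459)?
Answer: -28831/474 ≈ -60.825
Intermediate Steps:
((-13833 - 1*17851) + 2853)/(-43985 + 44459) = ((-13833 - 17851) + 2853)/474 = (-31684 + 2853)*(1/474) = -28831*1/474 = -28831/474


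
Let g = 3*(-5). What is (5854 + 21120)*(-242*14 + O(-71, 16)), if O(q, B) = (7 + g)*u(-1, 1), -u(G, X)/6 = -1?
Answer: -92682664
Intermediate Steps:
u(G, X) = 6 (u(G, X) = -6*(-1) = 6)
g = -15
O(q, B) = -48 (O(q, B) = (7 - 15)*6 = -8*6 = -48)
(5854 + 21120)*(-242*14 + O(-71, 16)) = (5854 + 21120)*(-242*14 - 48) = 26974*(-3388 - 48) = 26974*(-3436) = -92682664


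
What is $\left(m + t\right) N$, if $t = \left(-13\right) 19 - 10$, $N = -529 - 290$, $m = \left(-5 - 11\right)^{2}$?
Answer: $819$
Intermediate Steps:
$m = 256$ ($m = \left(-16\right)^{2} = 256$)
$N = -819$ ($N = -529 - 290 = -819$)
$t = -257$ ($t = -247 - 10 = -257$)
$\left(m + t\right) N = \left(256 - 257\right) \left(-819\right) = \left(-1\right) \left(-819\right) = 819$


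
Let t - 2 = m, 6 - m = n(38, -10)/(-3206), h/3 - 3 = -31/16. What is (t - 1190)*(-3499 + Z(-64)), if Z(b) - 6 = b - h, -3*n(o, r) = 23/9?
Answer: 5828243795641/1384992 ≈ 4.2081e+6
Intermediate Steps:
n(o, r) = -23/27 (n(o, r) = -23/(3*9) = -⅓*23/9 = -23/27)
h = 51/16 (h = 9 + 3*(-31/16) = 9 - 93/16 = 51/16 ≈ 3.1875)
m = 519349/86562 (m = 6 - (-23)/(27*(-3206)) = 6 - (-23)*(-1)/(27*3206) = 6 - 1*23/86562 = 6 - 23/86562 = 519349/86562 ≈ 5.9997)
t = 692473/86562 (t = 2 + 519349/86562 = 692473/86562 ≈ 7.9997)
Z(b) = 45/16 + b (Z(b) = 6 + (b - 1*51/16) = 6 + (b - 51/16) = 6 + (-51/16 + b) = 45/16 + b)
(t - 1190)*(-3499 + Z(-64)) = (692473/86562 - 1190)*(-3499 + (45/16 - 64)) = -102316307*(-3499 - 979/16)/86562 = -102316307/86562*(-56963/16) = 5828243795641/1384992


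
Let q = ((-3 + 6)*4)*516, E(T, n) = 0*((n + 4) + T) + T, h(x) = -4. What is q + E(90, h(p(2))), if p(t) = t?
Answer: 6282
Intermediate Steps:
E(T, n) = T (E(T, n) = 0*((4 + n) + T) + T = 0*(4 + T + n) + T = 0 + T = T)
q = 6192 (q = (3*4)*516 = 12*516 = 6192)
q + E(90, h(p(2))) = 6192 + 90 = 6282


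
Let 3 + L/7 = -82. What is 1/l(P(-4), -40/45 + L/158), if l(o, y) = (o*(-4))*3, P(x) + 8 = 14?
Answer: -1/72 ≈ -0.013889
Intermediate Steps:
L = -595 (L = -21 + 7*(-82) = -21 - 574 = -595)
P(x) = 6 (P(x) = -8 + 14 = 6)
l(o, y) = -12*o (l(o, y) = -4*o*3 = -12*o)
1/l(P(-4), -40/45 + L/158) = 1/(-12*6) = 1/(-72) = -1/72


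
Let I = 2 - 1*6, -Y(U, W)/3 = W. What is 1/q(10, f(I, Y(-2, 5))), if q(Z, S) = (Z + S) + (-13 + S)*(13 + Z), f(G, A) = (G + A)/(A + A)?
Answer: -5/1369 ≈ -0.0036523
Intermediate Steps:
Y(U, W) = -3*W
I = -4 (I = 2 - 6 = -4)
f(G, A) = (A + G)/(2*A) (f(G, A) = (A + G)/((2*A)) = (A + G)*(1/(2*A)) = (A + G)/(2*A))
q(Z, S) = S + Z + (-13 + S)*(13 + Z) (q(Z, S) = (S + Z) + (-13 + S)*(13 + Z) = S + Z + (-13 + S)*(13 + Z))
1/q(10, f(I, Y(-2, 5))) = 1/(-169 - 12*10 + 14*((-3*5 - 4)/(2*((-3*5)))) + ((-3*5 - 4)/(2*((-3*5))))*10) = 1/(-169 - 120 + 14*((1/2)*(-15 - 4)/(-15)) + ((1/2)*(-15 - 4)/(-15))*10) = 1/(-169 - 120 + 14*((1/2)*(-1/15)*(-19)) + ((1/2)*(-1/15)*(-19))*10) = 1/(-169 - 120 + 14*(19/30) + (19/30)*10) = 1/(-169 - 120 + 133/15 + 19/3) = 1/(-1369/5) = -5/1369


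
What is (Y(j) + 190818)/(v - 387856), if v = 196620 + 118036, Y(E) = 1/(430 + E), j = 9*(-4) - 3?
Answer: -74609839/28621200 ≈ -2.6068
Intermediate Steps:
j = -39 (j = -36 - 3 = -39)
v = 314656
(Y(j) + 190818)/(v - 387856) = (1/(430 - 39) + 190818)/(314656 - 387856) = (1/391 + 190818)/(-73200) = (1/391 + 190818)*(-1/73200) = (74609839/391)*(-1/73200) = -74609839/28621200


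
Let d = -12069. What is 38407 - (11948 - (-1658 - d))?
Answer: 36870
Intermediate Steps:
38407 - (11948 - (-1658 - d)) = 38407 - (11948 - (-1658 - 1*(-12069))) = 38407 - (11948 - (-1658 + 12069)) = 38407 - (11948 - 1*10411) = 38407 - (11948 - 10411) = 38407 - 1*1537 = 38407 - 1537 = 36870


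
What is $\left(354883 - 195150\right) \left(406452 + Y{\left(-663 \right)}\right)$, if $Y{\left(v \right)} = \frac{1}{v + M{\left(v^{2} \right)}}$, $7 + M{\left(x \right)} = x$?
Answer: $\frac{28494989718354817}{438899} \approx 6.4924 \cdot 10^{10}$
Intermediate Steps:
$M{\left(x \right)} = -7 + x$
$Y{\left(v \right)} = \frac{1}{-7 + v + v^{2}}$ ($Y{\left(v \right)} = \frac{1}{v + \left(-7 + v^{2}\right)} = \frac{1}{-7 + v + v^{2}}$)
$\left(354883 - 195150\right) \left(406452 + Y{\left(-663 \right)}\right) = \left(354883 - 195150\right) \left(406452 + \frac{1}{-7 - 663 + \left(-663\right)^{2}}\right) = 159733 \left(406452 + \frac{1}{-7 - 663 + 439569}\right) = 159733 \left(406452 + \frac{1}{438899}\right) = 159733 \cdot \frac{178391376349}{438899} = \frac{28494989718354817}{438899}$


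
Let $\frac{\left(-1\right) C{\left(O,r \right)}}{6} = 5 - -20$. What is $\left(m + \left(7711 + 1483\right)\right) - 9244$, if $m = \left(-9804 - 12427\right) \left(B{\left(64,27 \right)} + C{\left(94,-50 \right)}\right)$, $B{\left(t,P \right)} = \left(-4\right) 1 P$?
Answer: $5735548$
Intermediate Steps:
$B{\left(t,P \right)} = - 4 P$
$C{\left(O,r \right)} = -150$ ($C{\left(O,r \right)} = - 6 \left(5 - -20\right) = - 6 \left(5 + 20\right) = \left(-6\right) 25 = -150$)
$m = 5735598$ ($m = \left(-9804 - 12427\right) \left(\left(-4\right) 27 - 150\right) = - 22231 \left(-108 - 150\right) = \left(-22231\right) \left(-258\right) = 5735598$)
$\left(m + \left(7711 + 1483\right)\right) - 9244 = \left(5735598 + \left(7711 + 1483\right)\right) - 9244 = \left(5735598 + 9194\right) - 9244 = 5744792 - 9244 = 5735548$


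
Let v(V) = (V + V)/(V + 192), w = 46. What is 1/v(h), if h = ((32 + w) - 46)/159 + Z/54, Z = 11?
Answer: 550663/2318 ≈ 237.56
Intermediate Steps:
h = 1159/2862 (h = ((32 + 46) - 46)/159 + 11/54 = (78 - 46)*(1/159) + 11*(1/54) = 32*(1/159) + 11/54 = 32/159 + 11/54 = 1159/2862 ≈ 0.40496)
v(V) = 2*V/(192 + V) (v(V) = (2*V)/(192 + V) = 2*V/(192 + V))
1/v(h) = 1/(2*(1159/2862)/(192 + 1159/2862)) = 1/(2*(1159/2862)/(550663/2862)) = 1/(2*(1159/2862)*(2862/550663)) = 1/(2318/550663) = 550663/2318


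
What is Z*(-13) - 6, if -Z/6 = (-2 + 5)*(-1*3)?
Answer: -708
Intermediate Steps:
Z = 54 (Z = -6*(-2 + 5)*(-1*3) = -18*(-3) = -6*(-9) = 54)
Z*(-13) - 6 = 54*(-13) - 6 = -702 - 6 = -708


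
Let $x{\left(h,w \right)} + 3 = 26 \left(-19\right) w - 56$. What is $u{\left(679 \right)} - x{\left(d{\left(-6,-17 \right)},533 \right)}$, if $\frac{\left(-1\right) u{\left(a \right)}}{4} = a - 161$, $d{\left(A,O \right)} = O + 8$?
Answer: $261289$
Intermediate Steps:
$d{\left(A,O \right)} = 8 + O$
$u{\left(a \right)} = 644 - 4 a$ ($u{\left(a \right)} = - 4 \left(a - 161\right) = - 4 \left(-161 + a\right) = 644 - 4 a$)
$x{\left(h,w \right)} = -59 - 494 w$ ($x{\left(h,w \right)} = -3 + \left(26 \left(-19\right) w - 56\right) = -3 - \left(56 + 494 w\right) = -59 - 494 w$)
$u{\left(679 \right)} - x{\left(d{\left(-6,-17 \right)},533 \right)} = \left(644 - 2716\right) - \left(-59 - 263302\right) = -2072 - -263361 = -2072 + 263361 = 261289$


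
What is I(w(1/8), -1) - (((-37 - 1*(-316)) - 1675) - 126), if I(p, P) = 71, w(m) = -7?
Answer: 1593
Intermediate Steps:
I(w(1/8), -1) - (((-37 - 1*(-316)) - 1675) - 126) = 71 - (((-37 - 1*(-316)) - 1675) - 126) = 71 - (((-37 + 316) - 1675) - 126) = 71 - ((279 - 1675) - 126) = 71 - (-1396 - 126) = 71 - 1*(-1522) = 71 + 1522 = 1593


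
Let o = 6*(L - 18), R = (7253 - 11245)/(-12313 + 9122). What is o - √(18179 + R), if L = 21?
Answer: 18 - 3*√20568895619/3191 ≈ -116.83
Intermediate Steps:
R = 3992/3191 (R = -3992/(-3191) = -3992*(-1/3191) = 3992/3191 ≈ 1.2510)
o = 18 (o = 6*(21 - 18) = 6*3 = 18)
o - √(18179 + R) = 18 - √(18179 + 3992/3191) = 18 - √(58013181/3191) = 18 - 3*√20568895619/3191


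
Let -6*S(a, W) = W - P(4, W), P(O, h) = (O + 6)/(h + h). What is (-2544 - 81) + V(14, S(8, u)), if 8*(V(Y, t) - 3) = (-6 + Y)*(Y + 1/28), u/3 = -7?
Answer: -73023/28 ≈ -2608.0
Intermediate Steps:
u = -21 (u = 3*(-7) = -21)
P(O, h) = (6 + O)/(2*h) (P(O, h) = (6 + O)/((2*h)) = (6 + O)*(1/(2*h)) = (6 + O)/(2*h))
S(a, W) = -W/6 + 5/(6*W) (S(a, W) = -(W - (6 + 4)/(2*W))/6 = -(W - 10/(2*W))/6 = -(W - 5/W)/6 = -W/6 + 5/(6*W))
V(Y, t) = 3 + (-6 + Y)*(1/28 + Y)/8 (V(Y, t) = 3 + ((-6 + Y)*(Y + 1/28))/8 = 3 + ((-6 + Y)*(1/28 + Y))/8 = 3 + (-6 + Y)*(1/28 + Y)/8)
(-2544 - 81) + V(14, S(8, u)) = (-2544 - 81) + (333/112 - 167/224*14 + (1/8)*14**2) = -2625 + (333/112 - 167/16 + (1/8)*196) = -2625 + (333/112 - 167/16 + 49/2) = -2625 + 477/28 = -73023/28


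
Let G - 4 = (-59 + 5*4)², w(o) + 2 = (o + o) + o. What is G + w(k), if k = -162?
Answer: 1037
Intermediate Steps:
w(o) = -2 + 3*o (w(o) = -2 + ((o + o) + o) = -2 + (2*o + o) = -2 + 3*o)
G = 1525 (G = 4 + (-59 + 5*4)² = 4 + (-59 + 20)² = 4 + (-39)² = 4 + 1521 = 1525)
G + w(k) = 1525 + (-2 + 3*(-162)) = 1525 + (-2 - 486) = 1525 - 488 = 1037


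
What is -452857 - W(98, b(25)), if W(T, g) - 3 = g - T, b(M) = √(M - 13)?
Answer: -452762 - 2*√3 ≈ -4.5277e+5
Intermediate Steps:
b(M) = √(-13 + M)
W(T, g) = 3 + g - T (W(T, g) = 3 + (g - T) = 3 + g - T)
-452857 - W(98, b(25)) = -452857 - (3 + √(-13 + 25) - 1*98) = -452857 - (3 + √12 - 98) = -452857 - (3 + 2*√3 - 98) = -452857 - (-95 + 2*√3) = -452857 + (95 - 2*√3) = -452762 - 2*√3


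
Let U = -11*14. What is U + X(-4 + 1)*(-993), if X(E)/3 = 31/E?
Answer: 30629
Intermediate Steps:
X(E) = 93/E (X(E) = 3*(31/E) = 93/E)
U = -154
U + X(-4 + 1)*(-993) = -154 + (93/(-4 + 1))*(-993) = -154 + (93/(-3))*(-993) = -154 + (93*(-⅓))*(-993) = -154 - 31*(-993) = -154 + 30783 = 30629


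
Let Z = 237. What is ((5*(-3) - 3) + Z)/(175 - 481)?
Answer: -73/102 ≈ -0.71569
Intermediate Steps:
((5*(-3) - 3) + Z)/(175 - 481) = ((5*(-3) - 3) + 237)/(175 - 481) = ((-15 - 3) + 237)/(-306) = (-18 + 237)*(-1/306) = 219*(-1/306) = -73/102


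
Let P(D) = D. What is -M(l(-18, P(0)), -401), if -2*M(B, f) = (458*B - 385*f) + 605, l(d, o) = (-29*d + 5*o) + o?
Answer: 197033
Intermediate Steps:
l(d, o) = -29*d + 6*o
M(B, f) = -605/2 - 229*B + 385*f/2 (M(B, f) = -((458*B - 385*f) + 605)/2 = -((-385*f + 458*B) + 605)/2 = -(605 - 385*f + 458*B)/2 = -605/2 - 229*B + 385*f/2)
-M(l(-18, P(0)), -401) = -(-605/2 - 229*(-29*(-18) + 6*0) + (385/2)*(-401)) = -(-605/2 - 229*(522 + 0) - 154385/2) = -(-605/2 - 229*522 - 154385/2) = -(-605/2 - 119538 - 154385/2) = -1*(-197033) = 197033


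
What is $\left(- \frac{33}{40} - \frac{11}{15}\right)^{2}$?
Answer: $\frac{34969}{14400} \approx 2.4284$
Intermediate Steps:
$\left(- \frac{33}{40} - \frac{11}{15}\right)^{2} = \left(- \frac{187}{120}\right)^{2} = \frac{34969}{14400}$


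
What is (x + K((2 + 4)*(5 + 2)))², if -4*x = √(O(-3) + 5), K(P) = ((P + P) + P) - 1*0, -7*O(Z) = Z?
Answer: (-3528 + √266)²/784 ≈ 15730.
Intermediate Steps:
O(Z) = -Z/7
K(P) = 3*P (K(P) = (2*P + P) + 0 = 3*P + 0 = 3*P)
x = -√266/28 (x = -√(-⅐*(-3) + 5)/4 = -√(3/7 + 5)/4 = -√266/28 ≈ -0.58248)
(x + K((2 + 4)*(5 + 2)))² = (-√266/28 + 3*((2 + 4)*(5 + 2)))² = (-√266/28 + 3*(6*7))² = (-√266/28 + 3*42)² = (-√266/28 + 126)² = (126 - √266/28)²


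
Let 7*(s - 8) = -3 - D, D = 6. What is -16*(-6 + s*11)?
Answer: -7600/7 ≈ -1085.7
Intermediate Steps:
s = 47/7 (s = 8 + (-3 - 1*6)/7 = 8 + (-3 - 6)/7 = 8 + (⅐)*(-9) = 8 - 9/7 = 47/7 ≈ 6.7143)
-16*(-6 + s*11) = -16*(-6 + (47/7)*11) = -16*(-6 + 517/7) = -16*475/7 = -7600/7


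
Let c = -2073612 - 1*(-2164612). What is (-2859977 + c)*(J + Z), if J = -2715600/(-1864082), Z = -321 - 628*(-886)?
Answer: -1435153140508671559/932041 ≈ -1.5398e+12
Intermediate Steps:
c = 91000 (c = -2073612 + 2164612 = 91000)
Z = 556087 (Z = -321 + 556408 = 556087)
J = 1357800/932041 (J = -2715600*(-1/1864082) = 1357800/932041 ≈ 1.4568)
(-2859977 + c)*(J + Z) = (-2859977 + 91000)*(1357800/932041 + 556087) = -2768977*518297241367/932041 = -1435153140508671559/932041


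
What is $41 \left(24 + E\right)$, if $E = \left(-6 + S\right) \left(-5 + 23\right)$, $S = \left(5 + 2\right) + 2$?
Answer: $3198$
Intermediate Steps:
$S = 9$ ($S = 7 + 2 = 9$)
$E = 54$ ($E = \left(-6 + 9\right) \left(-5 + 23\right) = 3 \cdot 18 = 54$)
$41 \left(24 + E\right) = 41 \left(24 + 54\right) = 41 \cdot 78 = 3198$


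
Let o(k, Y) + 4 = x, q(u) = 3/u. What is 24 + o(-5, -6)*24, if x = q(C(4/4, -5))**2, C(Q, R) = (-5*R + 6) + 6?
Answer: -98352/1369 ≈ -71.842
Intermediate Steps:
C(Q, R) = 12 - 5*R (C(Q, R) = (6 - 5*R) + 6 = 12 - 5*R)
x = 9/1369 (x = (3/(12 - 5*(-5)))**2 = (3/(12 + 25))**2 = (3/37)**2 = 9/1369 ≈ 0.0065741)
o(k, Y) = -5467/1369 (o(k, Y) = -4 + 9/1369 = -5467/1369)
24 + o(-5, -6)*24 = 24 - 5467/1369*24 = 24 - 131208/1369 = -98352/1369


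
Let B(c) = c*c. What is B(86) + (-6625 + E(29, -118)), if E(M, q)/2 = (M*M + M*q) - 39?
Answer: -4469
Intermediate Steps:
E(M, q) = -78 + 2*M² + 2*M*q (E(M, q) = 2*((M*M + M*q) - 39) = 2*((M² + M*q) - 39) = 2*(-39 + M² + M*q) = -78 + 2*M² + 2*M*q)
B(c) = c²
B(86) + (-6625 + E(29, -118)) = 86² + (-6625 + (-78 + 2*29² + 2*29*(-118))) = 7396 + (-6625 + (-78 + 2*841 - 6844)) = 7396 + (-6625 + (-78 + 1682 - 6844)) = 7396 + (-6625 - 5240) = 7396 - 11865 = -4469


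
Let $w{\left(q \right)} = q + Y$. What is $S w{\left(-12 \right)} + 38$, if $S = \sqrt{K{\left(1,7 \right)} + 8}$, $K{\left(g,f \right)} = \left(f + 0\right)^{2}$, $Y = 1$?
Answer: $38 - 11 \sqrt{57} \approx -45.048$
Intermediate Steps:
$w{\left(q \right)} = 1 + q$ ($w{\left(q \right)} = q + 1 = 1 + q$)
$K{\left(g,f \right)} = f^{2}$
$S = \sqrt{57}$ ($S = \sqrt{7^{2} + 8} = \sqrt{49 + 8} = \sqrt{57} \approx 7.5498$)
$S w{\left(-12 \right)} + 38 = \sqrt{57} \left(1 - 12\right) + 38 = \sqrt{57} \left(-11\right) + 38 = - 11 \sqrt{57} + 38 = 38 - 11 \sqrt{57}$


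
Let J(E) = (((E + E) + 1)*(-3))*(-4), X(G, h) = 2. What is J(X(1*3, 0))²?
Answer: 3600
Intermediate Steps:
J(E) = 12 + 24*E (J(E) = ((2*E + 1)*(-3))*(-4) = ((1 + 2*E)*(-3))*(-4) = (-3 - 6*E)*(-4) = 12 + 24*E)
J(X(1*3, 0))² = (12 + 24*2)² = (12 + 48)² = 60² = 3600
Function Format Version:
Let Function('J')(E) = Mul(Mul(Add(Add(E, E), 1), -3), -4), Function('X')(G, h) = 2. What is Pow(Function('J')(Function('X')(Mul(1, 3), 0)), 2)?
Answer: 3600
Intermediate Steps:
Function('J')(E) = Add(12, Mul(24, E)) (Function('J')(E) = Mul(Mul(Add(Mul(2, E), 1), -3), -4) = Mul(Mul(Add(1, Mul(2, E)), -3), -4) = Mul(Add(-3, Mul(-6, E)), -4) = Add(12, Mul(24, E)))
Pow(Function('J')(Function('X')(Mul(1, 3), 0)), 2) = Pow(Add(12, Mul(24, 2)), 2) = Pow(Add(12, 48), 2) = Pow(60, 2) = 3600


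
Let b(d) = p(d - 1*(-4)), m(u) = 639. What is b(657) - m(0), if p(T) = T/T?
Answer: -638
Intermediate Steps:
p(T) = 1
b(d) = 1
b(657) - m(0) = 1 - 1*639 = 1 - 639 = -638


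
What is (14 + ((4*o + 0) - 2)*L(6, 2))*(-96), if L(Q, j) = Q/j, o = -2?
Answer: 1536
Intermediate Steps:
(14 + ((4*o + 0) - 2)*L(6, 2))*(-96) = (14 + ((4*(-2) + 0) - 2)*(6/2))*(-96) = (14 + ((-8 + 0) - 2)*(6*(½)))*(-96) = (14 + (-8 - 2)*3)*(-96) = (14 - 10*3)*(-96) = (14 - 30)*(-96) = -16*(-96) = 1536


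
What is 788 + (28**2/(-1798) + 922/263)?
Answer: 187038138/236437 ≈ 791.07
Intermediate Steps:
788 + (28**2/(-1798) + 922/263) = 788 + (784*(-1/1798) + 922*(1/263)) = 788 + (-392/899 + 922/263) = 788 + 725782/236437 = 187038138/236437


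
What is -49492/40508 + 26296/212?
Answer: 65919129/536731 ≈ 122.82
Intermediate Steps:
-49492/40508 + 26296/212 = -49492*1/40508 + 26296*(1/212) = -12373/10127 + 6574/53 = 65919129/536731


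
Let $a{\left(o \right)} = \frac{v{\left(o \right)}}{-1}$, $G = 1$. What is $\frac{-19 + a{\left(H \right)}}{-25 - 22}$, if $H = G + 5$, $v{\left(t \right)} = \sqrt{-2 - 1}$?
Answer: $\frac{19}{47} + \frac{i \sqrt{3}}{47} \approx 0.40426 + 0.036852 i$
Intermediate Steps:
$v{\left(t \right)} = i \sqrt{3}$ ($v{\left(t \right)} = \sqrt{-3} = i \sqrt{3}$)
$H = 6$ ($H = 1 + 5 = 6$)
$a{\left(o \right)} = - i \sqrt{3}$ ($a{\left(o \right)} = \frac{i \sqrt{3}}{-1} = i \sqrt{3} \left(-1\right) = - i \sqrt{3}$)
$\frac{-19 + a{\left(H \right)}}{-25 - 22} = \frac{-19 - i \sqrt{3}}{-25 - 22} = \frac{-19 - i \sqrt{3}}{-47} = - \frac{-19 - i \sqrt{3}}{47} = \frac{19}{47} + \frac{i \sqrt{3}}{47}$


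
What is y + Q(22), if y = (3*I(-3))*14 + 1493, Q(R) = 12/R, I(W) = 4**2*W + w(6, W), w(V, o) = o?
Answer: -7133/11 ≈ -648.45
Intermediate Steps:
I(W) = 17*W (I(W) = 4**2*W + W = 16*W + W = 17*W)
y = -649 (y = (3*(17*(-3)))*14 + 1493 = (3*(-51))*14 + 1493 = -153*14 + 1493 = -2142 + 1493 = -649)
y + Q(22) = -649 + 12/22 = -649 + 12*(1/22) = -649 + 6/11 = -7133/11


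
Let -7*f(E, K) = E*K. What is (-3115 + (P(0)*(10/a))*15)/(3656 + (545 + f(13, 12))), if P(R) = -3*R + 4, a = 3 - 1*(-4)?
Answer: -21205/29251 ≈ -0.72493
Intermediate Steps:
a = 7 (a = 3 + 4 = 7)
f(E, K) = -E*K/7
P(R) = 4 - 3*R
(-3115 + (P(0)*(10/a))*15)/(3656 + (545 + f(13, 12))) = (-3115 + ((4 - 3*0)*(10/7))*15)/(3656 + (545 - 1/7*13*12)) = (-3115 + ((4 + 0)*(10*(1/7)))*15)/(3656 + (545 - 156/7)) = (-3115 + (4*(10/7))*15)/(3656 + 3659/7) = (-3115 + (40/7)*15)/(29251/7) = (-3115 + 600/7)*(7/29251) = -21205/7*7/29251 = -21205/29251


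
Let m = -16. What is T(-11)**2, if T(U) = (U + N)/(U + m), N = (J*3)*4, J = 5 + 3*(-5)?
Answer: 17161/729 ≈ 23.540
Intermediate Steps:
J = -10 (J = 5 - 15 = -10)
N = -120 (N = -10*3*4 = -30*4 = -120)
T(U) = (-120 + U)/(-16 + U) (T(U) = (U - 120)/(U - 16) = (-120 + U)/(-16 + U))
T(-11)**2 = ((-120 - 11)/(-16 - 11))**2 = (-131/(-27))**2 = (-1/27*(-131))**2 = (131/27)**2 = 17161/729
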